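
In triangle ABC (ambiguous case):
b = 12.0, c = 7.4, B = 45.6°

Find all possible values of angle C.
sin(C)/c = sin(B)/b  →  sin(C) = c·sin(B)/b = 7.4·sin(45.6°)/12.0 = 0.440591
C₁ = arcsin(0.440591) = 26.14°,  C₂ = 180° - C₁ = 153.86°
Check C₂: A = 180° - 45.6° - 153.86° = -19.46° ≤ 0, rejected
C = 26.14° (one solution)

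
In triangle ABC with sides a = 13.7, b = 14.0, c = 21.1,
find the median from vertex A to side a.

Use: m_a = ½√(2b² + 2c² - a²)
m_a = ½√(2·14.0² + 2·21.1² - 13.7²)
m_a = ½√(392 + 890.42 - 187.69) = ½√1094.73 = 16.54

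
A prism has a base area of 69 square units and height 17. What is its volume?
Volume = base area * height
Volume = 69 * 17
Volume = 1173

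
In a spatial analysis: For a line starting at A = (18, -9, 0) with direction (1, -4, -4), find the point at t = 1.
P(1) = (18 + 1(1), -9 + (-4)(1), 0 + (-4)(1)) = (19, -13, -4)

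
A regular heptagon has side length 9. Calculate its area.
For a regular 7-gon with side length s = 9:
Apothem a = s / (2*tan(pi/7)) = 9 / (2*tan(pi/7)) ≈ 9.3443
Perimeter P = 7 * 9 = 63
Area = (1/2) * P * a = (1/2) * 63 * 9.3443 = 294.35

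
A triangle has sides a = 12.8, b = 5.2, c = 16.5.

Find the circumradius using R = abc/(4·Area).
s = (a+b+c)/2 = 17.25
Area = √(s(s-a)(s-b)(s-c)) = √(17.25·4.45·12.05·0.75) = 26.339
R = abc/(4·Area) = (12.8·5.2·16.5)/(4·26.339) = 1098.24/105.356 = 10.42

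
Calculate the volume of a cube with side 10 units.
Volume = s³
Volume = 10³
Volume = 1000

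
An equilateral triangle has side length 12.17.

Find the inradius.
For an equilateral triangle, r = s/(2√3) where s is the side.
r = 12.17/(2√3) = 12.17/3.464102 = 3.513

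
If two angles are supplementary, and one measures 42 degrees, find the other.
Supplementary angles sum to 180 degrees.
Other angle = 180 - 42
Other angle = 138 degrees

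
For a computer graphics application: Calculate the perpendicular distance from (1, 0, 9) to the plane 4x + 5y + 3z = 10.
d = |4(1) + 5(0) + 3(9) - (10)| / √(4² + 5² + 3²) = 21/√50 = 2.97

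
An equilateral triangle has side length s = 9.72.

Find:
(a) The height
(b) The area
(a) Height h = s·√3/2 = 9.72·√3/2 = 8.418
(b) Area = (√3/4)·s² = (√3/4)·9.72² = (√3/4)·94.4784 = 40.91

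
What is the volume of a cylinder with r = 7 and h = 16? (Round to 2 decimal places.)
Volume = pi * r² * h
Volume = pi * 7² * 16
Volume = pi * 49 * 16
Volume = pi * 784
Volume = 2463.01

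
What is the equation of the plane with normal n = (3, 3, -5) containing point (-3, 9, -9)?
d = n·P = (3)(-3) + (3)(9) + (-5)(-9) = 63
Plane: 3x + 3y - 5z = 63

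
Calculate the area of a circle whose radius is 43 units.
Area = pi * r²
Area = pi * 43²
Area = pi * 1849
Area = 5808.80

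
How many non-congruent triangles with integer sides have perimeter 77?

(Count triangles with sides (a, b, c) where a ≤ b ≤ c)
With a ≤ b ≤ c and a + b + c = 77, the triangle inequality a + b > c gives c < 77/2, so c ≤ 38.
Iterate a from 1 to ⌊p/3⌋ = 25; for each a, b ranges from a to ⌊(p−a)/2⌋ with c = p − a − b, keeping only c ≥ b.
Triples: (1, 38, 38), (2, 37, 38), (3, 36, 38), …
Count = 133 triangles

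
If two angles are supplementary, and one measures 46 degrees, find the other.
Supplementary angles sum to 180 degrees.
Other angle = 180 - 46
Other angle = 134 degrees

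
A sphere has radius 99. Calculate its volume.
Volume = (4/3) * pi * r³
Volume = (4/3) * pi * 99³
Volume = (4/3) * pi * 970299
Volume = 4064378.95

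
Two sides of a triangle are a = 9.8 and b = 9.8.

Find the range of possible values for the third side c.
By the triangle inequality: |a - b| < c < a + b
|9.8 - 9.8| < c < 9.8 + 9.8
0 < c < 19.6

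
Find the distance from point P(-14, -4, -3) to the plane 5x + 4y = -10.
d = |5(-14) + 4(-4) + 0(-3) - (-10)| / √(5² + 4² + 0²) = 76/√41 = 11.87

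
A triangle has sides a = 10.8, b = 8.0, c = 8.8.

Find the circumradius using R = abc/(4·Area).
s = (a+b+c)/2 = 13.8
Area = √(s(s-a)(s-b)(s-c)) = √(13.8·3·5.8·5) = 34.6497
R = abc/(4·Area) = (10.8·8.0·8.8)/(4·34.6497) = 760.32/138.5988 = 5.486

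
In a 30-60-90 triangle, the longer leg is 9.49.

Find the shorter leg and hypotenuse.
In a 30-60-90 triangle, sides are in ratio 1 : √3 : 2.
Long leg = short leg·√3  →  short leg = 9.49/√3 = 5.479
Hypotenuse = 2·(short leg) = 2·9.49/√3 = 10.96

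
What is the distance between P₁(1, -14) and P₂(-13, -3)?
Using the distance formula: d = sqrt((x₂-x₁)² + (y₂-y₁)²)
dx = (-13) - 1 = -14
dy = (-3) - (-14) = 11
d = sqrt((-14)² + 11²) = sqrt(196 + 121) = sqrt(317) = 17.80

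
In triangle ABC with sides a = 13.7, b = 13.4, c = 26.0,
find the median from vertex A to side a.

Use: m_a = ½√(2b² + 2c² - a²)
m_a = ½√(2·13.4² + 2·26.0² - 13.7²)
m_a = ½√(359.12 + 1352 - 187.69) = ½√1523.43 = 19.52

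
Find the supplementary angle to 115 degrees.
Supplementary angles sum to 180 degrees.
Other angle = 180 - 115
Other angle = 65 degrees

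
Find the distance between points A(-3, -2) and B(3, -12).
Using the distance formula: d = sqrt((x₂-x₁)² + (y₂-y₁)²)
dx = 3 - (-3) = 6
dy = (-12) - (-2) = -10
d = sqrt(6² + (-10)²) = sqrt(36 + 100) = sqrt(136) = 11.66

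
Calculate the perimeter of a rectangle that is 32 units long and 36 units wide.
Perimeter = 2 * (length + width)
Perimeter = 2 * (32 + 36)
Perimeter = 2 * 68
Perimeter = 136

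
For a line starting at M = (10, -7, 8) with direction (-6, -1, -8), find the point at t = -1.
P(-1) = (10 + (-6)(-1), -7 + (-1)(-1), 8 + (-8)(-1)) = (16, -6, 16)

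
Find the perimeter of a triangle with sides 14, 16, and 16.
Perimeter = sum of all sides
Perimeter = 14 + 16 + 16
Perimeter = 46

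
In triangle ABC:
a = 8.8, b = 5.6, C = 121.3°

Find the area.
Using A = ½ab·sin(C):
A = ½·8.8·5.6·sin(121.3°) = ½·49.28·0.854459 = 21.05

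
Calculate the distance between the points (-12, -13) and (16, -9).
Using the distance formula: d = sqrt((x₂-x₁)² + (y₂-y₁)²)
dx = 16 - (-12) = 28
dy = (-9) - (-13) = 4
d = sqrt(28² + 4²) = sqrt(784 + 16) = sqrt(800) = 28.28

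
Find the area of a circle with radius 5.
Area = pi * r²
Area = pi * 5²
Area = pi * 25
Area = 78.54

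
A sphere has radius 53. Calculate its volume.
Volume = (4/3) * pi * r³
Volume = (4/3) * pi * 53³
Volume = (4/3) * pi * 148877
Volume = 623614.52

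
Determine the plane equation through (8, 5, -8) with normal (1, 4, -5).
d = n·P = (1)(8) + (4)(5) + (-5)(-8) = 68
Plane: x + 4y - 5z = 68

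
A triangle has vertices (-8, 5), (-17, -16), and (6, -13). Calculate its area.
Using the coordinate formula: Area = (1/2)|x₁(y₂-y₃) + x₂(y₃-y₁) + x₃(y₁-y₂)|
Area = (1/2)|(-8)((-16)-(-13)) + (-17)((-13)-5) + 6(5-(-16))|
Area = (1/2)|(-8)*(-3) + (-17)*(-18) + 6*21|
Area = (1/2)|24 + 306 + 126|
Area = (1/2)*456 = 228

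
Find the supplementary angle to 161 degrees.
Supplementary angles sum to 180 degrees.
Other angle = 180 - 161
Other angle = 19 degrees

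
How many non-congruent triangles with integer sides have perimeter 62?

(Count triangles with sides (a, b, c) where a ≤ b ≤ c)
With a ≤ b ≤ c and a + b + c = 62, the triangle inequality a + b > c gives c < 62/2, so c ≤ 30.
Iterate a from 1 to ⌊p/3⌋ = 20; for each a, b ranges from a to ⌊(p−a)/2⌋ with c = p − a − b, keeping only c ≥ b.
Triples: (2, 30, 30), (3, 29, 30), (4, 28, 30), …
Count = 80 triangles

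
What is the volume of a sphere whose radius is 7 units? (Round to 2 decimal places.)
Volume = (4/3) * pi * r³
Volume = (4/3) * pi * 7³
Volume = (4/3) * pi * 343
Volume = 1436.76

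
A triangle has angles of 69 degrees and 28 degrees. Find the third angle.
Sum of angles in a triangle = 180 degrees
Third angle = 180 - 69 - 28
Third angle = 83 degrees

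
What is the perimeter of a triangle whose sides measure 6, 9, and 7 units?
Perimeter = sum of all sides
Perimeter = 6 + 9 + 7
Perimeter = 22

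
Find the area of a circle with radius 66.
Area = pi * r²
Area = pi * 66²
Area = pi * 4356
Area = 13684.78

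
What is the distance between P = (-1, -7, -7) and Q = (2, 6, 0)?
d = √[(3)² + (13)² + (7)²] = √227 = 15.07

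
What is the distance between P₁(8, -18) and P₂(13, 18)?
Using the distance formula: d = sqrt((x₂-x₁)² + (y₂-y₁)²)
dx = 13 - 8 = 5
dy = 18 - (-18) = 36
d = sqrt(5² + 36²) = sqrt(25 + 1296) = sqrt(1321) = 36.35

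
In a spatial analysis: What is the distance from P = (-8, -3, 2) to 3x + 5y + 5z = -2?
d = |3(-8) + 5(-3) + 5(2) - (-2)| / √(3² + 5² + 5²) = 27/√59 = 3.515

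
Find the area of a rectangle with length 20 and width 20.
Area = length * width
Area = 20 * 20
Area = 400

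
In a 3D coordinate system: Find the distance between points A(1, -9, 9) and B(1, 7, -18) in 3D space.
d = √[(0)² + (16)² + (-27)²] = √985 = 31.38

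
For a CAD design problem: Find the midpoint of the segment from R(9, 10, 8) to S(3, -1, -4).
Midpoint = ((9+3)/2, (10-1)/2, (8-4)/2) = (6, 4.5, 2)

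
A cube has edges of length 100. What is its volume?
Volume = s³
Volume = 100³
Volume = 1000000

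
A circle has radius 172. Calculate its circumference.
Circumference = 2 * pi * r
Circumference = 2 * pi * 172
Circumference = 1080.71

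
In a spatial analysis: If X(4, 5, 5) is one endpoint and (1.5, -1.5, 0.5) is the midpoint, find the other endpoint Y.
Y = (2×1.5 - 4, 2×(-1.5) - 5, 2×0.5 - 5) = (-1, -8, -4)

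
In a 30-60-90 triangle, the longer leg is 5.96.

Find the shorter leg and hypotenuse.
In a 30-60-90 triangle, sides are in ratio 1 : √3 : 2.
Long leg = short leg·√3  →  short leg = 5.96/√3 = 3.441
Hypotenuse = 2·(short leg) = 2·5.96/√3 = 6.882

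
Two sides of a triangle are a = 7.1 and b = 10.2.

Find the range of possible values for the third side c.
By the triangle inequality: |a - b| < c < a + b
|7.1 - 10.2| < c < 7.1 + 10.2
3.1 < c < 17.3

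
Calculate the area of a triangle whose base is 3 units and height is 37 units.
Area = (1/2) * base * height
Area = (1/2) * 3 * 37
Area = 55.50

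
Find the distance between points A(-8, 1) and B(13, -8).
Using the distance formula: d = sqrt((x₂-x₁)² + (y₂-y₁)²)
dx = 13 - (-8) = 21
dy = (-8) - 1 = -9
d = sqrt(21² + (-9)²) = sqrt(441 + 81) = sqrt(522) = 22.85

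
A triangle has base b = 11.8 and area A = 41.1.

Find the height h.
A = ½bh  →  h = 2A/b
h = 2·41.1/11.8 = 6.966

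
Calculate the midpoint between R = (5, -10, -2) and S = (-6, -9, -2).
Midpoint = ((5-6)/2, (-10-9)/2, (-2-2)/2) = (-0.5, -9.5, -2)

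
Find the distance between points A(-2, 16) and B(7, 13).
Using the distance formula: d = sqrt((x₂-x₁)² + (y₂-y₁)²)
dx = 7 - (-2) = 9
dy = 13 - 16 = -3
d = sqrt(9² + (-3)²) = sqrt(81 + 9) = sqrt(90) = 9.49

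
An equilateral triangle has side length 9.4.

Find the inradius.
For an equilateral triangle, r = s/(2√3) where s is the side.
r = 9.4/(2√3) = 9.4/3.464102 = 2.714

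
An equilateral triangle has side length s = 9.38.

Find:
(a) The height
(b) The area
(a) Height h = s·√3/2 = 9.38·√3/2 = 8.123
(b) Area = (√3/4)·s² = (√3/4)·9.38² = (√3/4)·87.9844 = 38.1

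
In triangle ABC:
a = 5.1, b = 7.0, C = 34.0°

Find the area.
Using A = ½ab·sin(C):
A = ½·5.1·7.0·sin(34.0°) = ½·35.7·0.559193 = 9.982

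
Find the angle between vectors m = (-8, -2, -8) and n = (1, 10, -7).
m·n = 28, |m|² = 132, |n|² = 150
cos θ = 28/√19800 ≈ 0.199
θ ≈ 78.52°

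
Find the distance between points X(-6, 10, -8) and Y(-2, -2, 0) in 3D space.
d = √[(4)² + (-12)² + (8)²] = √224 = 14.97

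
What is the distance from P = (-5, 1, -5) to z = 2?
d = |0(-5) + 0(1) + 1(-5) - (2)| / √(0² + 0² + 1²) = 7/√1 = 7.0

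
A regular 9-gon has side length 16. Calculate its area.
For a regular 9-gon with side length s = 16:
Apothem a = s / (2*tan(pi/9)) = 16 / (2*tan(pi/9)) ≈ 21.9798
Perimeter P = 9 * 16 = 144
Area = (1/2) * P * a = (1/2) * 144 * 21.9798 = 1582.55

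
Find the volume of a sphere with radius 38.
Volume = (4/3) * pi * r³
Volume = (4/3) * pi * 38³
Volume = (4/3) * pi * 54872
Volume = 229847.30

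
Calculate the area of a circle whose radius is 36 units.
Area = pi * r²
Area = pi * 36²
Area = pi * 1296
Area = 4071.50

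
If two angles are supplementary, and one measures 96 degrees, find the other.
Supplementary angles sum to 180 degrees.
Other angle = 180 - 96
Other angle = 84 degrees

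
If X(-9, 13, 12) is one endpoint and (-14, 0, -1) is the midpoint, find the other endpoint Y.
Y = (2×(-14) - (-9), 2×0 - 13, 2×(-1) - 12) = (-19, -13, -14)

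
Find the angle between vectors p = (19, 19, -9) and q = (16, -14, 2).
p·q = 20, |p|² = 803, |q|² = 456
cos θ = 20/√366168 ≈ 0.03305
θ ≈ 88.11°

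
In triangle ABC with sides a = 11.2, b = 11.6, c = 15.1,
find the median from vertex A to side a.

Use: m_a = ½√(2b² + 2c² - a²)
m_a = ½√(2·11.6² + 2·15.1² - 11.2²)
m_a = ½√(269.12 + 456.02 - 125.44) = ½√599.7 = 12.24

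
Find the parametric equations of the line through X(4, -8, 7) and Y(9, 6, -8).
Direction vector d = Y - X = (5, 14, -15)
x = 4 + 5t, y = -8 + 14t, z = 7 - 15t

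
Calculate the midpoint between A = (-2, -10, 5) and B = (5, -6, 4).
Midpoint = ((-2+5)/2, (-10-6)/2, (5+4)/2) = (1.5, -8, 4.5)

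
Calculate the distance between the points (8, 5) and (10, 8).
Using the distance formula: d = sqrt((x₂-x₁)² + (y₂-y₁)²)
dx = 10 - 8 = 2
dy = 8 - 5 = 3
d = sqrt(2² + 3²) = sqrt(4 + 9) = sqrt(13) = 3.61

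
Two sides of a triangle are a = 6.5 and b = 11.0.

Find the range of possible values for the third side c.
By the triangle inequality: |a - b| < c < a + b
|6.5 - 11.0| < c < 6.5 + 11.0
4.5 < c < 17.5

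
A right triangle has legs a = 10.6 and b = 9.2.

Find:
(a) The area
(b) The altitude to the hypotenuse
(a) Area = ½ab = ½·10.6·9.2 = 48.76
(b) Hypotenuse c = √(10.6² + 9.2²) = √197 = 14.0357
    Area = ½·c·h_c  →  h_c = 2·Area/c = 2·48.76/14.0357 = 6.948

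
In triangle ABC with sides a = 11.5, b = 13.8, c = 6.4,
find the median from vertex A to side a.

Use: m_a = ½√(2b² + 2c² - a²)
m_a = ½√(2·13.8² + 2·6.4² - 11.5²)
m_a = ½√(380.88 + 81.92 - 132.25) = ½√330.55 = 9.091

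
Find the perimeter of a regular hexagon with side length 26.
Perimeter = number of sides * side length
Perimeter = 6 * 26
Perimeter = 156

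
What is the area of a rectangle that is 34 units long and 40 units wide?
Area = length * width
Area = 34 * 40
Area = 1360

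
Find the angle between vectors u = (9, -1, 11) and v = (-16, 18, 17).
u·v = 25, |u|² = 203, |v|² = 869
cos θ = 25/√176407 ≈ 0.05952
θ ≈ 86.59°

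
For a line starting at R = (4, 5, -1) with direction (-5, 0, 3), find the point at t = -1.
P(-1) = (4 + (-5)(-1), 5 + 0(-1), -1 + 3(-1)) = (9, 5, -4)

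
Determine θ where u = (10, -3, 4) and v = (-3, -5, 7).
u·v = 13, |u|² = 125, |v|² = 83
cos θ = 13/√10375 ≈ 0.1276
θ ≈ 82.67°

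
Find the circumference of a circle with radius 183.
Circumference = 2 * pi * r
Circumference = 2 * pi * 183
Circumference = 1149.82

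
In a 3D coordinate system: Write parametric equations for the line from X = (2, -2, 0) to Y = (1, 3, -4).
Direction vector d = Y - X = (-1, 5, -4)
x = 2 - t, y = -2 + 5t, z = 0 - 4t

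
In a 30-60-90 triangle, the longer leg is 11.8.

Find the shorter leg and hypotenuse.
In a 30-60-90 triangle, sides are in ratio 1 : √3 : 2.
Long leg = short leg·√3  →  short leg = 11.8/√3 = 6.813
Hypotenuse = 2·(short leg) = 2·11.8/√3 = 13.63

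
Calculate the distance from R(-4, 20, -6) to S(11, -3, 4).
d = √[(15)² + (-23)² + (10)²] = √854 = 29.22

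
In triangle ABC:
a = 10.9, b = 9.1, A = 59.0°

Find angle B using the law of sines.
sin(B)/b = sin(A)/a
sin(B) = b·sin(A)/a = 9.1·sin(59.0°)/10.9 = 0.715617
B = arcsin(0.715617) = 45.69°  (b ≤ a, so B ≤ A and the acute solution is unique)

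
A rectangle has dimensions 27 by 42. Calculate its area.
Area = length * width
Area = 27 * 42
Area = 1134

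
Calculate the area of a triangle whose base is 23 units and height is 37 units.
Area = (1/2) * base * height
Area = (1/2) * 23 * 37
Area = 425.50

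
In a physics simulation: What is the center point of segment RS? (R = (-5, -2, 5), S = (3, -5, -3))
Midpoint = ((-5+3)/2, (-2-5)/2, (5-3)/2) = (-1, -3.5, 1)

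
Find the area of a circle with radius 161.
Area = pi * r²
Area = pi * 161²
Area = pi * 25921
Area = 81433.22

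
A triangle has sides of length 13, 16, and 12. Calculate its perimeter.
Perimeter = sum of all sides
Perimeter = 13 + 16 + 12
Perimeter = 41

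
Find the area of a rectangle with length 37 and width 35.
Area = length * width
Area = 37 * 35
Area = 1295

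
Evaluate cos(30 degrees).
cos(30 degrees) = sqrt(3)/2
Decimal approximation: 0.866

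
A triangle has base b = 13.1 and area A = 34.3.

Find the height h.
A = ½bh  →  h = 2A/b
h = 2·34.3/13.1 = 5.237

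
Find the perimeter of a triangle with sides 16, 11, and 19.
Perimeter = sum of all sides
Perimeter = 16 + 11 + 19
Perimeter = 46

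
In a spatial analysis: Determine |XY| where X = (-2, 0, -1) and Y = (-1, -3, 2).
d = √[(1)² + (-3)² + (3)²] = √19 = 4.359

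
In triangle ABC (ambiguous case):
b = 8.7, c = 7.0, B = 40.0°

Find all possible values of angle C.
sin(C)/c = sin(B)/b  →  sin(C) = c·sin(B)/b = 7.0·sin(40.0°)/8.7 = 0.517185
C₁ = arcsin(0.517185) = 31.14°,  C₂ = 180° - C₁ = 148.86°
Check C₂: A = 180° - 40.0° - 148.86° = -8.86° ≤ 0, rejected
C = 31.14° (one solution)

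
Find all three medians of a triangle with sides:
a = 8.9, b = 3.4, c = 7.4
Using m_x = ½√(2y² + 2z² - x²):
m_a = ½√(2·3.4² + 2·7.4² - 8.9²) = ½√53.43 = 3.655
m_b = ½√(2·8.9² + 2·7.4² - 3.4²) = ½√256.38 = 8.006
m_c = ½√(2·8.9² + 2·3.4² - 7.4²) = ½√126.78 = 5.63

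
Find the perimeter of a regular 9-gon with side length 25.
Perimeter = number of sides * side length
Perimeter = 9 * 25
Perimeter = 225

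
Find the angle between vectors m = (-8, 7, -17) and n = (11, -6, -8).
m·n = 6, |m|² = 402, |n|² = 221
cos θ = 6/√88842 ≈ 0.02013
θ ≈ 88.85°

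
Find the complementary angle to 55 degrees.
Complementary angles sum to 90 degrees.
Other angle = 90 - 55
Other angle = 35 degrees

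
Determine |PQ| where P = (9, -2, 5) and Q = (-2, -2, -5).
d = √[(-11)² + (0)² + (-10)²] = √221 = 14.87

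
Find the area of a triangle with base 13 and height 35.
Area = (1/2) * base * height
Area = (1/2) * 13 * 35
Area = 227.50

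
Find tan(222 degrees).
tan(222 degrees) = 0.9004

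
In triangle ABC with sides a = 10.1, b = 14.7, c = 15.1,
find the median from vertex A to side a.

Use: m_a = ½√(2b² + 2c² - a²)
m_a = ½√(2·14.7² + 2·15.1² - 10.1²)
m_a = ½√(432.18 + 456.02 - 102.01) = ½√786.19 = 14.02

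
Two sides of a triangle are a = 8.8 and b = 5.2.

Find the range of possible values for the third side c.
By the triangle inequality: |a - b| < c < a + b
|8.8 - 5.2| < c < 8.8 + 5.2
3.6 < c < 14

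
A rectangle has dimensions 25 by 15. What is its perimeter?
Perimeter = 2 * (length + width)
Perimeter = 2 * (25 + 15)
Perimeter = 2 * 40
Perimeter = 80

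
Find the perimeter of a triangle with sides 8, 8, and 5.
Perimeter = sum of all sides
Perimeter = 8 + 8 + 5
Perimeter = 21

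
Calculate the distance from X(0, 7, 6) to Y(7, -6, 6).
d = √[(7)² + (-13)² + (0)²] = √218 = 14.76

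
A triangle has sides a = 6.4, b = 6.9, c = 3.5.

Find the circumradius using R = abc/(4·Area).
s = (a+b+c)/2 = 8.4
Area = √(s(s-a)(s-b)(s-c)) = √(8.4·2·1.5·4.9) = 11.1122
R = abc/(4·Area) = (6.4·6.9·3.5)/(4·11.1122) = 154.56/44.4488 = 3.477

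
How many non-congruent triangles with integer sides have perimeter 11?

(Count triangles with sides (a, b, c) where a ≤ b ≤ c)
With a ≤ b ≤ c and a + b + c = 11, the triangle inequality a + b > c gives c < 11/2, so c ≤ 5.
Iterate a from 1 to ⌊p/3⌋ = 3; for each a, b ranges from a to ⌊(p−a)/2⌋ with c = p − a − b, keeping only c ≥ b.
Triples: (1, 5, 5), (2, 4, 5), (3, 3, 5), …
Count = 4 triangles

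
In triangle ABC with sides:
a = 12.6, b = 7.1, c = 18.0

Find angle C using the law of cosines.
cos(C) = (a² + b² - c²)/(2ab)
cos(C) = (12.6² + 7.1² - 18.0²)/(2·12.6·7.1) = -114.83/178.92 = -0.641795
C = arccos(-0.641795) = 129.9°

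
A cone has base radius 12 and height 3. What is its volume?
Volume = (1/3) * pi * r² * h
Volume = (1/3) * pi * 12² * 3
Volume = (1/3) * pi * 144 * 3
Volume = (1/3) * pi * 432
Volume = 452.39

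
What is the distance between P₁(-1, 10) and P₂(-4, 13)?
Using the distance formula: d = sqrt((x₂-x₁)² + (y₂-y₁)²)
dx = (-4) - (-1) = -3
dy = 13 - 10 = 3
d = sqrt((-3)² + 3²) = sqrt(9 + 9) = sqrt(18) = 4.24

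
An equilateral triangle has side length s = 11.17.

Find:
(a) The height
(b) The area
(a) Height h = s·√3/2 = 11.17·√3/2 = 9.674
(b) Area = (√3/4)·s² = (√3/4)·11.17² = (√3/4)·124.769 = 54.03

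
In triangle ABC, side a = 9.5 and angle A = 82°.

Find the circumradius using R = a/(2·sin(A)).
R = a/(2·sin(A)) = 9.5/(2·sin(82°))
R = 9.5/(2·0.990268) = 9.5/1.980536 = 4.797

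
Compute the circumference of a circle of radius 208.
Circumference = 2 * pi * r
Circumference = 2 * pi * 208
Circumference = 1306.90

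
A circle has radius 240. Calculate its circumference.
Circumference = 2 * pi * r
Circumference = 2 * pi * 240
Circumference = 1507.96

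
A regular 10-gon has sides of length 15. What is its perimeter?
Perimeter = number of sides * side length
Perimeter = 10 * 15
Perimeter = 150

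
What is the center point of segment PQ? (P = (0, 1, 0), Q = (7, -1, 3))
Midpoint = ((0+7)/2, (1-1)/2, (0+3)/2) = (3.5, 0, 1.5)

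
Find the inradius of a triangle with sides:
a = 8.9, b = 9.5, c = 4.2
s = (a+b+c)/2 = (8.9+9.5+4.2)/2 = 11.3
Area = √(s(s-a)(s-b)(s-c)) = √(11.3·2.4·1.8·7.1) = 18.617
r = Area/s = 18.617/11.3 = 1.648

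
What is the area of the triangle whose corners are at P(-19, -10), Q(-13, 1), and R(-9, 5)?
Using the coordinate formula: Area = (1/2)|x₁(y₂-y₃) + x₂(y₃-y₁) + x₃(y₁-y₂)|
Area = (1/2)|(-19)(1-5) + (-13)(5-(-10)) + (-9)((-10)-1)|
Area = (1/2)|(-19)*(-4) + (-13)*15 + (-9)*(-11)|
Area = (1/2)|76 + (-195) + 99|
Area = (1/2)*20 = 10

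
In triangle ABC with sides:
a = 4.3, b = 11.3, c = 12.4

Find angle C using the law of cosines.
cos(C) = (a² + b² - c²)/(2ab)
cos(C) = (4.3² + 11.3² - 12.4²)/(2·4.3·11.3) = -7.58/97.18 = -0.078000
C = arccos(-0.078000) = 94.47°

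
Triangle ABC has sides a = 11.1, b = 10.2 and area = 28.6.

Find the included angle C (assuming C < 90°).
Area = ½ab·sin(C)  →  sin(C) = 2·Area/(ab)
sin(C) = 2·28.6/(11.1·10.2) = 0.505211
C = arcsin(0.505211) = 30.35°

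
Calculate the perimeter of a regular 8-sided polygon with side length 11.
Perimeter = number of sides * side length
Perimeter = 8 * 11
Perimeter = 88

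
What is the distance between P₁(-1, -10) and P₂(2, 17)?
Using the distance formula: d = sqrt((x₂-x₁)² + (y₂-y₁)²)
dx = 2 - (-1) = 3
dy = 17 - (-10) = 27
d = sqrt(3² + 27²) = sqrt(9 + 729) = sqrt(738) = 27.17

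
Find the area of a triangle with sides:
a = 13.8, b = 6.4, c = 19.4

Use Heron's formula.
s = (a+b+c)/2 = (13.8+6.4+19.4)/2 = 19.8
A = √(s(s-a)(s-b)(s-c)) = √(19.8·6·13.4·0.4)
A = √636.768 = 25.23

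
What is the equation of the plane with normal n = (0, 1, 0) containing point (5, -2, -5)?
d = n·P = (0)(5) + (1)(-2) + (0)(-5) = -2
Plane: y = -2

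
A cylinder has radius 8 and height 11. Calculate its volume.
Volume = pi * r² * h
Volume = pi * 8² * 11
Volume = pi * 64 * 11
Volume = pi * 704
Volume = 2211.68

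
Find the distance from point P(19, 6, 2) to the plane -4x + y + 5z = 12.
d = |(-4)(19) + 1(6) + 5(2) - (12)| / √((-4)² + 1² + 5²) = 72/√42 = 11.11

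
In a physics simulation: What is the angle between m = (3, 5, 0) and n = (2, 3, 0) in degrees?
m·n = 21, |m|² = 34, |n|² = 13
cos θ = 21/√442 ≈ 0.9989
θ ≈ 2.726°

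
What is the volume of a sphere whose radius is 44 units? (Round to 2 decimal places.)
Volume = (4/3) * pi * r³
Volume = (4/3) * pi * 44³
Volume = (4/3) * pi * 85184
Volume = 356817.90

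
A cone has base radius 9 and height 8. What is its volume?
Volume = (1/3) * pi * r² * h
Volume = (1/3) * pi * 9² * 8
Volume = (1/3) * pi * 81 * 8
Volume = (1/3) * pi * 648
Volume = 678.58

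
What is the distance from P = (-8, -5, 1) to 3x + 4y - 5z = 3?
d = |3(-8) + 4(-5) + (-5)(1) - (3)| / √(3² + 4² + (-5)²) = 52/√50 = 7.354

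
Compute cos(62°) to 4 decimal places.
cos(62 degrees) = 0.4695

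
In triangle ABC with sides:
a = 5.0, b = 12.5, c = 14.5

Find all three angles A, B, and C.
By the law of cosines:
cos(A) = (b² + c² - a²)/(2bc) = 0.942069  →  A = 19.6°
cos(B) = (a² + c² - b²)/(2ac) = 0.544828  →  B = 56.99°
cos(C) = (a² + b² - c²)/(2ab) = -0.232000  →  C = 103.4°
Check: A + B + C = 180.0° ✓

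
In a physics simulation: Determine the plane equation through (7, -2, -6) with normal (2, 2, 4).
d = n·P = (2)(7) + (2)(-2) + (4)(-6) = -14
Plane: 2x + 2y + 4z = -14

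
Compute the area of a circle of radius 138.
Area = pi * r²
Area = pi * 138²
Area = pi * 19044
Area = 59828.49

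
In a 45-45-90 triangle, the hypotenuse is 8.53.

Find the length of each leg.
In a 45-45-90 triangle, hypotenuse = leg·√2  →  leg = hypotenuse/√2
leg = 8.53/√2 = 6.032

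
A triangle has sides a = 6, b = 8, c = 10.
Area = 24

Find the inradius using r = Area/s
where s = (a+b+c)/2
s = (6+8+10)/2 = 12
r = Area/s = 24/12 = 2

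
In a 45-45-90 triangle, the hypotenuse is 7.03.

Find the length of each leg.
In a 45-45-90 triangle, hypotenuse = leg·√2  →  leg = hypotenuse/√2
leg = 7.03/√2 = 4.971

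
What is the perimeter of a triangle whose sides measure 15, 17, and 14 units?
Perimeter = sum of all sides
Perimeter = 15 + 17 + 14
Perimeter = 46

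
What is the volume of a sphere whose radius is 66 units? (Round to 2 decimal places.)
Volume = (4/3) * pi * r³
Volume = (4/3) * pi * 66³
Volume = (4/3) * pi * 287496
Volume = 1204260.43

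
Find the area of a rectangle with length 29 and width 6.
Area = length * width
Area = 29 * 6
Area = 174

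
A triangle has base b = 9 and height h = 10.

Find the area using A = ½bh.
A = ½·9·10 = 45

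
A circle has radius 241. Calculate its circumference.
Circumference = 2 * pi * r
Circumference = 2 * pi * 241
Circumference = 1514.25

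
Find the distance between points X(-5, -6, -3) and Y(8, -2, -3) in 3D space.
d = √[(13)² + (4)² + (0)²] = √185 = 13.6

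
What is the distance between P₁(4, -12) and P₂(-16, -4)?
Using the distance formula: d = sqrt((x₂-x₁)² + (y₂-y₁)²)
dx = (-16) - 4 = -20
dy = (-4) - (-12) = 8
d = sqrt((-20)² + 8²) = sqrt(400 + 64) = sqrt(464) = 21.54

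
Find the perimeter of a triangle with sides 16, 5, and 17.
Perimeter = sum of all sides
Perimeter = 16 + 5 + 17
Perimeter = 38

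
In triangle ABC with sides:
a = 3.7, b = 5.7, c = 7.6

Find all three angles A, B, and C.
By the law of cosines:
cos(A) = (b² + c² - a²)/(2bc) = 0.883657  →  A = 27.91°
cos(B) = (a² + c² - b²)/(2ac) = 0.692745  →  B = 46.15°
cos(C) = (a² + b² - c²)/(2ab) = -0.274538  →  C = 105.9°
Check: A + B + C = 180.0° ✓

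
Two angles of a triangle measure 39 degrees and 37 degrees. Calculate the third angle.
Sum of angles in a triangle = 180 degrees
Third angle = 180 - 39 - 37
Third angle = 104 degrees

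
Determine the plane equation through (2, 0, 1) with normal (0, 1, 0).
d = n·P = (0)(2) + (1)(0) + (0)(1) = 0
Plane: y = 0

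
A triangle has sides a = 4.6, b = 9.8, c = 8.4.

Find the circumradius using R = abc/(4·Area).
s = (a+b+c)/2 = 11.4
Area = √(s(s-a)(s-b)(s-c)) = √(11.4·6.8·1.6·3) = 19.2898
R = abc/(4·Area) = (4.6·9.8·8.4)/(4·19.2898) = 378.672/77.1592 = 4.908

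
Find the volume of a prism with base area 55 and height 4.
Volume = base area * height
Volume = 55 * 4
Volume = 220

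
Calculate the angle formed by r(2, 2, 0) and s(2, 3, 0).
r·s = 10, |r|² = 8, |s|² = 13
cos θ = 10/√104 ≈ 0.9806
θ ≈ 11.31°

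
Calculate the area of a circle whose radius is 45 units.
Area = pi * r²
Area = pi * 45²
Area = pi * 2025
Area = 6361.73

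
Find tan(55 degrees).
tan(55 degrees) = 1.4281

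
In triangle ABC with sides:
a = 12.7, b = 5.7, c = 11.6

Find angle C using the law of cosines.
cos(C) = (a² + b² - c²)/(2ab)
cos(C) = (12.7² + 5.7² - 11.6²)/(2·12.7·5.7) = 59.22/144.78 = 0.409034
C = arccos(0.409034) = 65.86°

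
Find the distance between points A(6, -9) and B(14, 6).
Using the distance formula: d = sqrt((x₂-x₁)² + (y₂-y₁)²)
dx = 14 - 6 = 8
dy = 6 - (-9) = 15
d = sqrt(8² + 15²) = sqrt(64 + 225) = sqrt(289) = 17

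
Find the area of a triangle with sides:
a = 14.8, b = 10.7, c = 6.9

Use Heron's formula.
s = (a+b+c)/2 = (14.8+10.7+6.9)/2 = 16.2
A = √(s(s-a)(s-b)(s-c)) = √(16.2·1.4·5.5·9.3)
A = √1160.08 = 34.06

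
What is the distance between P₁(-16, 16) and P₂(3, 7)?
Using the distance formula: d = sqrt((x₂-x₁)² + (y₂-y₁)²)
dx = 3 - (-16) = 19
dy = 7 - 16 = -9
d = sqrt(19² + (-9)²) = sqrt(361 + 81) = sqrt(442) = 21.02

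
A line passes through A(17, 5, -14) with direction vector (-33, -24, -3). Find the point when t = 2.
P(2) = (17 + (-33)(2), 5 + (-24)(2), -14 + (-3)(2)) = (-49, -43, -20)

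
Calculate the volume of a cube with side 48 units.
Volume = s³
Volume = 48³
Volume = 110592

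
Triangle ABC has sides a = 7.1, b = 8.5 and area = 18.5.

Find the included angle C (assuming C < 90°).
Area = ½ab·sin(C)  →  sin(C) = 2·Area/(ab)
sin(C) = 2·18.5/(7.1·8.5) = 0.613090
C = arcsin(0.613090) = 37.81°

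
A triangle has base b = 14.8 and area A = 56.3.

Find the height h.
A = ½bh  →  h = 2A/b
h = 2·56.3/14.8 = 7.608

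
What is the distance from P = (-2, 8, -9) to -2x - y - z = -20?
d = |(-2)(-2) + (-1)(8) + (-1)(-9) - (-20)| / √((-2)² + (-1)² + (-1)²) = 25/√6 = 10.21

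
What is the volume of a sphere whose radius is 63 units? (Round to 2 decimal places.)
Volume = (4/3) * pi * r³
Volume = (4/3) * pi * 63³
Volume = (4/3) * pi * 250047
Volume = 1047394.42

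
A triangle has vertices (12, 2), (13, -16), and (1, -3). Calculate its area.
Using the coordinate formula: Area = (1/2)|x₁(y₂-y₃) + x₂(y₃-y₁) + x₃(y₁-y₂)|
Area = (1/2)|12((-16)-(-3)) + 13((-3)-2) + 1(2-(-16))|
Area = (1/2)|12*(-13) + 13*(-5) + 1*18|
Area = (1/2)|(-156) + (-65) + 18|
Area = (1/2)*203 = 101.50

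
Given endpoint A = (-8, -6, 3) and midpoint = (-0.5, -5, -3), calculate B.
B = (2×(-0.5) - (-8), 2×(-5) - (-6), 2×(-3) - 3) = (7, -4, -9)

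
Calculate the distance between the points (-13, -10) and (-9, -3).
Using the distance formula: d = sqrt((x₂-x₁)² + (y₂-y₁)²)
dx = (-9) - (-13) = 4
dy = (-3) - (-10) = 7
d = sqrt(4² + 7²) = sqrt(16 + 49) = sqrt(65) = 8.06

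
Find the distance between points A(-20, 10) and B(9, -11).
Using the distance formula: d = sqrt((x₂-x₁)² + (y₂-y₁)²)
dx = 9 - (-20) = 29
dy = (-11) - 10 = -21
d = sqrt(29² + (-21)²) = sqrt(841 + 441) = sqrt(1282) = 35.81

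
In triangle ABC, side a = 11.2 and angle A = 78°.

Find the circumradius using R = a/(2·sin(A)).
R = a/(2·sin(A)) = 11.2/(2·sin(78°))
R = 11.2/(2·0.978148) = 11.2/1.956295 = 5.725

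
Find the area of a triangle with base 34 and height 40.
Area = (1/2) * base * height
Area = (1/2) * 34 * 40
Area = 680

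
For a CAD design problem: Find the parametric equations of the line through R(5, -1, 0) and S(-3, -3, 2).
Direction vector d = S - R = (-8, -2, 2)
x = 5 - 8t, y = -1 - 2t, z = 0 + 2t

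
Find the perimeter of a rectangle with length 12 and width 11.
Perimeter = 2 * (length + width)
Perimeter = 2 * (12 + 11)
Perimeter = 2 * 23
Perimeter = 46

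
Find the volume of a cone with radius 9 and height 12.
Volume = (1/3) * pi * r² * h
Volume = (1/3) * pi * 9² * 12
Volume = (1/3) * pi * 81 * 12
Volume = (1/3) * pi * 972
Volume = 1017.88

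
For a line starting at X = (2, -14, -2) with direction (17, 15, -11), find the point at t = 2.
P(2) = (2 + 17(2), -14 + 15(2), -2 + (-11)(2)) = (36, 16, -24)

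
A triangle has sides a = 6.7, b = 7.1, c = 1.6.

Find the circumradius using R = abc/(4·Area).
s = (a+b+c)/2 = 7.7
Area = √(s(s-a)(s-b)(s-c)) = √(7.7·1·0.6·6.1) = 5.30867
R = abc/(4·Area) = (6.7·7.1·1.6)/(4·5.30867) = 76.112/21.23468 = 3.584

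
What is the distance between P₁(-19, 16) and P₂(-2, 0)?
Using the distance formula: d = sqrt((x₂-x₁)² + (y₂-y₁)²)
dx = (-2) - (-19) = 17
dy = 0 - 16 = -16
d = sqrt(17² + (-16)²) = sqrt(289 + 256) = sqrt(545) = 23.35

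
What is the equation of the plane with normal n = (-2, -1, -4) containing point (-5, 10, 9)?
d = n·P = (-2)(-5) + (-1)(10) + (-4)(9) = -36
Plane: -2x - y - 4z = -36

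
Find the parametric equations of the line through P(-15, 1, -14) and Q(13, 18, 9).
Direction vector d = Q - P = (28, 17, 23)
x = -15 + 28t, y = 1 + 17t, z = -14 + 23t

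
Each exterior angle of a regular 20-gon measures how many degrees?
Exterior angle of a regular n-gon = 360/n
Exterior angle = 360/20
Exterior angle = 18 degrees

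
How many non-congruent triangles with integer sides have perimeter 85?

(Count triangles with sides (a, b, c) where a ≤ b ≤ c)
With a ≤ b ≤ c and a + b + c = 85, the triangle inequality a + b > c gives c < 85/2, so c ≤ 42.
Iterate a from 1 to ⌊p/3⌋ = 28; for each a, b ranges from a to ⌊(p−a)/2⌋ with c = p − a − b, keeping only c ≥ b.
Triples: (1, 42, 42), (2, 41, 42), (3, 40, 42), …
Count = 161 triangles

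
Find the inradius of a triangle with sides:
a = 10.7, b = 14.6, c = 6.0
s = (a+b+c)/2 = (10.7+14.6+6.0)/2 = 15.65
Area = √(s(s-a)(s-b)(s-c)) = √(15.65·4.95·1.05·9.65) = 28.0168
r = Area/s = 28.0168/15.65 = 1.79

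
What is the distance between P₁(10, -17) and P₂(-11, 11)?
Using the distance formula: d = sqrt((x₂-x₁)² + (y₂-y₁)²)
dx = (-11) - 10 = -21
dy = 11 - (-17) = 28
d = sqrt((-21)² + 28²) = sqrt(441 + 784) = sqrt(1225) = 35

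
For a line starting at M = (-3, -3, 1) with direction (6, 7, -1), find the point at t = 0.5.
P(0.5) = (-3 + 6(0.5), -3 + 7(0.5), 1 + (-1)(0.5)) = (0, 0.5, 0.5)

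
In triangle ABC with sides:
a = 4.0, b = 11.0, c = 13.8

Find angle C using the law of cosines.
cos(C) = (a² + b² - c²)/(2ab)
cos(C) = (4.0² + 11.0² - 13.8²)/(2·4.0·11.0) = -53.44/88 = -0.607273
C = arccos(-0.607273) = 127.4°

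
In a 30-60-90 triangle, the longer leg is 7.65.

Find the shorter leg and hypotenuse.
In a 30-60-90 triangle, sides are in ratio 1 : √3 : 2.
Long leg = short leg·√3  →  short leg = 7.65/√3 = 4.417
Hypotenuse = 2·(short leg) = 2·7.65/√3 = 8.833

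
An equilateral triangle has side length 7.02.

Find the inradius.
For an equilateral triangle, r = s/(2√3) where s is the side.
r = 7.02/(2√3) = 7.02/3.464102 = 2.026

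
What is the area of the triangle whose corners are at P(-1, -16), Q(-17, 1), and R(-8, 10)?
Using the coordinate formula: Area = (1/2)|x₁(y₂-y₃) + x₂(y₃-y₁) + x₃(y₁-y₂)|
Area = (1/2)|(-1)(1-10) + (-17)(10-(-16)) + (-8)((-16)-1)|
Area = (1/2)|(-1)*(-9) + (-17)*26 + (-8)*(-17)|
Area = (1/2)|9 + (-442) + 136|
Area = (1/2)*297 = 148.50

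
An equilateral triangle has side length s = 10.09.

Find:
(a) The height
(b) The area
(a) Height h = s·√3/2 = 10.09·√3/2 = 8.738
(b) Area = (√3/4)·s² = (√3/4)·10.09² = (√3/4)·101.808 = 44.08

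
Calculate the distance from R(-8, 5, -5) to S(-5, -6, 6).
d = √[(3)² + (-11)² + (11)²] = √251 = 15.84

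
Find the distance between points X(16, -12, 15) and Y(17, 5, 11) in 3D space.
d = √[(1)² + (17)² + (-4)²] = √306 = 17.49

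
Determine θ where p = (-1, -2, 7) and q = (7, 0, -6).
p·q = -49, |p|² = 54, |q|² = 85
cos θ = -49/√4590 ≈ -0.7233
θ ≈ 136.3°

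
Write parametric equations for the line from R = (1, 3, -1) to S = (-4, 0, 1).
Direction vector d = S - R = (-5, -3, 2)
x = 1 - 5t, y = 3 - 3t, z = -1 + 2t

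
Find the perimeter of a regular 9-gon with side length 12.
Perimeter = number of sides * side length
Perimeter = 9 * 12
Perimeter = 108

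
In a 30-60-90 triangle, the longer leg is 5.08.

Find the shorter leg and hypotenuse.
In a 30-60-90 triangle, sides are in ratio 1 : √3 : 2.
Long leg = short leg·√3  →  short leg = 5.08/√3 = 2.933
Hypotenuse = 2·(short leg) = 2·5.08/√3 = 5.866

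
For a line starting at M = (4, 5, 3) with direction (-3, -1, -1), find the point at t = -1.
P(-1) = (4 + (-3)(-1), 5 + (-1)(-1), 3 + (-1)(-1)) = (7, 6, 4)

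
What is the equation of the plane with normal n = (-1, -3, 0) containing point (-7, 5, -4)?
d = n·P = (-1)(-7) + (-3)(5) + (0)(-4) = -8
Plane: -x - 3y = -8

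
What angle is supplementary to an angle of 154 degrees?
Supplementary angles sum to 180 degrees.
Other angle = 180 - 154
Other angle = 26 degrees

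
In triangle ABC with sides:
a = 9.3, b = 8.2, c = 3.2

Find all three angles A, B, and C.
By the law of cosines:
cos(A) = (b² + c² - a²)/(2bc) = -0.171684  →  A = 99.89°
cos(B) = (a² + c² - b²)/(2ac) = 0.495464  →  B = 60.3°
cos(C) = (a² + b² - c²)/(2ab) = 0.940795  →  C = 19.81°
Check: A + B + C = 180.0° ✓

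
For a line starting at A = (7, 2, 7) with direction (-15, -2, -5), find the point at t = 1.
P(1) = (7 + (-15)(1), 2 + (-2)(1), 7 + (-5)(1)) = (-8, 0, 2)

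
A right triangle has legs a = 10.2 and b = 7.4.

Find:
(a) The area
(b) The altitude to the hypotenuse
(a) Area = ½ab = ½·10.2·7.4 = 37.74
(b) Hypotenuse c = √(10.2² + 7.4²) = √158.8 = 12.6016
    Area = ½·c·h_c  →  h_c = 2·Area/c = 2·37.74/12.6016 = 5.99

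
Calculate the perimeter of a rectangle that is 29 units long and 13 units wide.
Perimeter = 2 * (length + width)
Perimeter = 2 * (29 + 13)
Perimeter = 2 * 42
Perimeter = 84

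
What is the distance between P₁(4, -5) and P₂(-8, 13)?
Using the distance formula: d = sqrt((x₂-x₁)² + (y₂-y₁)²)
dx = (-8) - 4 = -12
dy = 13 - (-5) = 18
d = sqrt((-12)² + 18²) = sqrt(144 + 324) = sqrt(468) = 21.63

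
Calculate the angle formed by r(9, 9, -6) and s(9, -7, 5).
r·s = -12, |r|² = 198, |s|² = 155
cos θ = -12/√30690 ≈ -0.0685
θ ≈ 93.93°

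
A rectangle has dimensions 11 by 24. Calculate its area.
Area = length * width
Area = 11 * 24
Area = 264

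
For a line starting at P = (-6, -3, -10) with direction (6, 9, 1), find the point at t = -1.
P(-1) = (-6 + 6(-1), -3 + 9(-1), -10 + 1(-1)) = (-12, -12, -11)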